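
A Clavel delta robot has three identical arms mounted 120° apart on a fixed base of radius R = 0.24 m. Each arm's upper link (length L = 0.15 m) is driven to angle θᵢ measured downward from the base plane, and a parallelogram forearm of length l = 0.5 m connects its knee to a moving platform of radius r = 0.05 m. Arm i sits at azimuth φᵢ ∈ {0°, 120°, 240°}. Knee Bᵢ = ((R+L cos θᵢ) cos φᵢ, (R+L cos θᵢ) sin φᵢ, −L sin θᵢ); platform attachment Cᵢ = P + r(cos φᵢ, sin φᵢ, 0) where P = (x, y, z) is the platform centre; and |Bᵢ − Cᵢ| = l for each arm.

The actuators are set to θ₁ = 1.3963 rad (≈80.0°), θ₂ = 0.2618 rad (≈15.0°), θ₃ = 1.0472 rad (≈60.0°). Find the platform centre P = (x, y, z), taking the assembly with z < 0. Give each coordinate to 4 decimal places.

(-0.1216, 0.1052, -0.5012)

O1 = (0.2160·cos0.0°, 0.2160·sin0.0°, -0.1477) = (0.2160, 0.0000, -0.1477)
O2 = (0.3349·cos120.0°, 0.3349·sin120.0°, -0.0388) = (-0.1674, 0.2900, -0.0388)
φ3=240.0°: virtual centre (-0.1325, -0.2295, -0.1299), radius l
|O₂|²−|O₁|² = 0.0452;  |O₃|²−|O₁|² = 0.0186
plane₁₂: -0.7670x+0.5800y+0.2178z = 0.0452
Cramer: x(z) = -0.0417+0.1595z;  y(z) = 0.0228-0.1646z
into |P−O₁|² = l²: 1.0525z² + 0.2057z + -0.1612 = 0;  Δ = 0.7212;  z = -0.5012 or 0.3057 → z<0 root = -0.5012
x = -0.1216, y = 0.1052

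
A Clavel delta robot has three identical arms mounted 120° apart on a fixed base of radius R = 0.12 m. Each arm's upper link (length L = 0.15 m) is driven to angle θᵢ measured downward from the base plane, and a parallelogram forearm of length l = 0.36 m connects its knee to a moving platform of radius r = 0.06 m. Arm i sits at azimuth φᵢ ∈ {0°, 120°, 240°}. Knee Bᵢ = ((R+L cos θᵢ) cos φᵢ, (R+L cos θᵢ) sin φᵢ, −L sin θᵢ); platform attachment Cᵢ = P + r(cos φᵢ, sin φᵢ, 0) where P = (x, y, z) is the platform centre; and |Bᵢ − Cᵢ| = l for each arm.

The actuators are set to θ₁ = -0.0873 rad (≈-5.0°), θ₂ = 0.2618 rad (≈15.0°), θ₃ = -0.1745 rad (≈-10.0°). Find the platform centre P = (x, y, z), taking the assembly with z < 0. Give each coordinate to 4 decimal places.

(0.0187, -0.0528, -0.2877)

arm 1 at φ=0.0°: (R−r)+L cos θ1 = 0.2094;  S1 = (0.2094, 0.0000, 0.0131)
φ2=120.0°: virtual centre (-0.1024, 0.1774, -0.0388), radius l
φ3=240.0°: virtual centre (-0.1039, -0.1799, 0.0260), radius l
eliminate P² terms by subtracting sphere 1 from 2 and 3
linear system: -0.6237x+0.3549y = -0.0005−-0.1038z; -0.6266x+-0.3598y = -0.0002−0.0259z
det = 0.4468;  x = 0.0006+-0.0630z,  y = -0.0005+0.1818z
sphere 1 gives Az²+Bz+C=0 with A=1.0370, B=0.0000, C=-0.0858;  B²−4AC=0.3560;  roots -0.2877, 0.2877;  negative root z = -0.2877
x = 0.0187, y = -0.0528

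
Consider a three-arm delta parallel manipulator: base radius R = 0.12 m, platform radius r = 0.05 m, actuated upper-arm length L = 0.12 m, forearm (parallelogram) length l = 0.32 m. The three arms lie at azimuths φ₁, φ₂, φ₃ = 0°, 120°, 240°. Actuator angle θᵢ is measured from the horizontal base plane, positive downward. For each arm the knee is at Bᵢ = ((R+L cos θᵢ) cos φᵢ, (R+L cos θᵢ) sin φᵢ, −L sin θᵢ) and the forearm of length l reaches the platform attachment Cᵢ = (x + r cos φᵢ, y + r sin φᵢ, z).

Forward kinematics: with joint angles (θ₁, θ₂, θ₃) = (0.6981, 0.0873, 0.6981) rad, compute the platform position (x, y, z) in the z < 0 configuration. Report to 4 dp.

(-0.0421, 0.0729, -0.3126)

φ1=0.0°: virtual centre (0.1619, 0.0000, -0.0771), radius l
arm 2 at φ=120.0°: ρ2 = 0.1895;  centre 2 = (-0.0948, 0.1641, -0.0105)
arm 3 at φ=240.0°: ρ3 = 0.1619;  centre 3 = (-0.0810, -0.1402, -0.0771)
subtract pairs → two planes through P
plane₁₂: -0.5134x+0.3283y+0.1333z = 0.0039
det = 0.3035;  x = -0.0036+0.1232z,  y = 0.0062+-0.2134z
into |P−centre ₁|² = l²: 1.0607z² + 0.1108z + -0.0690 = 0;  Δ = 0.3051;  z = -0.3126 or 0.2081 → z<0 root = -0.3126
x = -0.0421, y = 0.0729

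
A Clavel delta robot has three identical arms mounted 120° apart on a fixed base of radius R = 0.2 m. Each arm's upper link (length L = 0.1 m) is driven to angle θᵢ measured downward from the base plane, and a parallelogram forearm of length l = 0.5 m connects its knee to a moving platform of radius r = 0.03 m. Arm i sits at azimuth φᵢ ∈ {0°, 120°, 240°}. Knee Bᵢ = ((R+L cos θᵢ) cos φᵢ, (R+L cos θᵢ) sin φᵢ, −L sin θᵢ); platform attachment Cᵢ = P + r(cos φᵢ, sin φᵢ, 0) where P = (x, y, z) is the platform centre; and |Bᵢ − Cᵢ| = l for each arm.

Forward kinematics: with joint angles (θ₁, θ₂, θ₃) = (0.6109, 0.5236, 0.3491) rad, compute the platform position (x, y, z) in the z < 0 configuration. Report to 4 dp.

O1 = (0.2519·cos0.0°, 0.2519·sin0.0°, -0.0574) = (0.2519, 0.0000, -0.0574)
φ2=120.0°: virtual centre (-0.1283, 0.2222, -0.0500), radius l
O3 = (0.2640·cos240.0°, 0.2640·sin240.0°, -0.0342) = (-0.1320, -0.2286, -0.0342)
subtract pairs → two planes through P
plane₁₂: -0.7604x+0.4444y+0.0147z = 0.0016
det = 0.6889;  x = -0.0037+0.0396z,  y = -0.0027+0.0347z
sphere 1 gives Az²+Bz+C=0 with A=1.0028, B=0.0943, C=-0.1814;  B²−4AC=0.7364;  roots -0.4749, 0.3809;  negative root z = -0.4749
x = -0.0225, y = -0.0192

(-0.0225, -0.0192, -0.4749)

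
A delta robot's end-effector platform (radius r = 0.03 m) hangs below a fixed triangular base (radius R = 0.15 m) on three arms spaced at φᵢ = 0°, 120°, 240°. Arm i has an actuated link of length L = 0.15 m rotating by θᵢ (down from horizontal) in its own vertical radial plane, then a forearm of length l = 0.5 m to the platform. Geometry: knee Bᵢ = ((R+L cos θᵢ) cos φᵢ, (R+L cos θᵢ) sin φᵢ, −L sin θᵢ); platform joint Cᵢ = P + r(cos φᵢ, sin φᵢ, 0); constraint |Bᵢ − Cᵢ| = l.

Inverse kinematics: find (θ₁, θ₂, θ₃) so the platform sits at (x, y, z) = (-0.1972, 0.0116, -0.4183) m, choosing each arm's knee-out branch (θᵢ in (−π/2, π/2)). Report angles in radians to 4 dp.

arm 1 (φ=0.0°): x'=-0.1972, y'=0.0116
  A=0.3172, B=-0.4183, C=(l²−L²−A²−y'²−z²)/(2L)=-0.1608
  θ1 = atan2(B,A) + arccos(C/0.5250) = 0.9600
arm 2 (φ=120.0°): x'=0.1086, y'=0.1650
  A cos θ + B sin θ = C:  0.0114·cos θ + -0.4183·sin θ = 0.0839
  θ2 = atan2(B,A) + arccos(C/0.4185) = -0.1748
arm 3 (φ=240.0°): x'=0.0886, y'=-0.1766
  e−x'=0.0314;  (l²−L²−(e−x')²−y'²−z²)/2L = 0.0679
  θ3 = atan2(B,A) + arccos(C/0.4195) = -0.0874

θ₁ = 0.9600, θ₂ = -0.1748, θ₃ = -0.0874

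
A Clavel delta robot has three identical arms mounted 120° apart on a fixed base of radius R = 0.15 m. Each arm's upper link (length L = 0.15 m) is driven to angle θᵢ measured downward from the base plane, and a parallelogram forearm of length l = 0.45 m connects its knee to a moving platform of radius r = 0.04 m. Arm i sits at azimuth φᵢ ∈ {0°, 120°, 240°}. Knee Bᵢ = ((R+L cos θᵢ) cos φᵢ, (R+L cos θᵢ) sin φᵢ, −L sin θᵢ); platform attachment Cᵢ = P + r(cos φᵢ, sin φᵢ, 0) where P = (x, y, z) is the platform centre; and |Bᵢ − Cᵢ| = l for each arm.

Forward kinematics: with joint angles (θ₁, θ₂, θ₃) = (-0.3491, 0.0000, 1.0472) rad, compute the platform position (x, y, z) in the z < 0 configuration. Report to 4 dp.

(0.1366, 0.1546, -0.3556)

arm 1 at φ=0.0°: ρ1 = 0.2510;  centre 1 = (0.2510, 0.0000, 0.0513)
φ2=120.0°: virtual centre (-0.1300, 0.2252, 0.0000), radius l
centre 3 = (0.1850·cos240.0°, 0.1850·sin240.0°, -0.1299) = (-0.0925, -0.1602, -0.1299)
eliminate P² terms by subtracting sphere 1 from 2 and 3
[-0.7619 0.4503 -0.1026]·P = 0.0020;  [-0.6869 -0.3204 -0.3624]·P = -0.0145
det = 0.5535;  x = 0.0107+-0.3543z,  y = 0.0224+-0.3716z
quadratic in z: (1.2636)z²+(0.0510)z+(-0.1416)=0, √Δ=0.8476 → z ∈ {-0.3556, 0.3152}; z = -0.3556 (taking z<0)
x = 0.1366, y = 0.1546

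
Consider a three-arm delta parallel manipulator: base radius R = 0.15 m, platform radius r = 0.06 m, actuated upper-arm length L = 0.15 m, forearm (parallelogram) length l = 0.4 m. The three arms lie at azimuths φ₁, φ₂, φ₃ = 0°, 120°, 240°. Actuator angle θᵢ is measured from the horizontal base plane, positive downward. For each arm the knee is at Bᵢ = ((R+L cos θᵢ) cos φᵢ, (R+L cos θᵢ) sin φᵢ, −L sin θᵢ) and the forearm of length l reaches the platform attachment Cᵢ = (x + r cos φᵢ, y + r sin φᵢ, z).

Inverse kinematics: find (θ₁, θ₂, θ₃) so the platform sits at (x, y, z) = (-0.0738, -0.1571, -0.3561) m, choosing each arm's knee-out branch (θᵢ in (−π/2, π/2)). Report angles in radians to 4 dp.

θ₁ = 0.7856, θ₂ = 0.8728, θ₃ = -0.2617

arm 1 (φ=0.0°): x'=-0.0738, y'=-0.1571
  A cos θ + B sin θ = C:  0.1638·cos θ + -0.3561·sin θ = -0.1361
  γ=atan2(-0.3561,0.1638)=-1.1397;  ψ=arccos(-0.3471)=1.9253;  θ1=γ+ψ≈0.7856
arm 2 (φ=120.0°): x'=-0.0992, y'=0.1425
  A cos θ + B sin θ = C:  0.1892·cos θ + -0.3561·sin θ = -0.1513
  θ2 = atan2(B,A) + arccos(C/0.4032) = 0.8728
φ3=240.0° → target in arm frame (0.1730, 0.0146)
  A cos θ + B sin θ = C:  -0.0830·cos θ + -0.3561·sin θ = 0.0120
  θ3 = atan2(B,A) + arccos(C/0.3656) = -0.2617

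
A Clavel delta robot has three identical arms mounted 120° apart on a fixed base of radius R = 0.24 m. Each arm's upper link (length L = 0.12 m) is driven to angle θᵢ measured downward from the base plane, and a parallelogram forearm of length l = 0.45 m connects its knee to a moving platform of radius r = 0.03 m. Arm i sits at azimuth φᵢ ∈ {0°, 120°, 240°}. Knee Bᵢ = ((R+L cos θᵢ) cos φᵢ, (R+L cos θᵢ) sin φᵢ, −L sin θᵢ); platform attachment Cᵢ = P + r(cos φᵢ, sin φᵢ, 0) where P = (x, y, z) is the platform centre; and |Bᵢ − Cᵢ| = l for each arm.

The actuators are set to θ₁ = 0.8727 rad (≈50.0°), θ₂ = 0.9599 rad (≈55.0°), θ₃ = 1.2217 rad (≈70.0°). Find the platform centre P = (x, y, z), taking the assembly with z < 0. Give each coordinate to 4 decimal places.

φ1=0.0°: virtual centre (0.2871, 0.0000, -0.0919), radius l
centre 2 = (0.2788·cos120.0°, 0.2788·sin120.0°, -0.0983) = (-0.1394, 0.2415, -0.0983)
centre 3 = (0.2510·cos240.0°, 0.2510·sin240.0°, -0.1128) = (-0.1255, -0.2174, -0.1128)
subtract pairs → two planes through P
plane₁₂: -0.8531x+0.4830y+-0.0127z = -0.0035
det = 0.7695;  x = 0.0115+-0.0333z,  y = 0.0131+-0.0325z
sphere 1 gives Az²+Bz+C=0 with A=1.0022, B=0.2014, C=-0.1179;  B²−4AC=0.5132;  roots -0.4579, 0.2569;  negative root z = -0.4579
x = 0.0268, y = 0.0280

(0.0268, 0.0280, -0.4579)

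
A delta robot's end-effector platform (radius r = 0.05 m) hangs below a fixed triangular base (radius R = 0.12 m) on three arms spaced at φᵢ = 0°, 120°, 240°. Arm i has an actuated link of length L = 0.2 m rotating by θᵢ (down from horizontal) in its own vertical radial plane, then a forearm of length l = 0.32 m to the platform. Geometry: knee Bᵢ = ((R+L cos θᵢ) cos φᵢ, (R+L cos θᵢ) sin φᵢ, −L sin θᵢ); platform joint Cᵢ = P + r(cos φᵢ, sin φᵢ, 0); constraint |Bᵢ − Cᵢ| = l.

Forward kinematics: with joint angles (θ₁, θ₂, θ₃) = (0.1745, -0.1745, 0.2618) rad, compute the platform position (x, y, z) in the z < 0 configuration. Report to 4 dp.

(-0.0118, 0.0359, -0.1877)

φ1=0.0°: virtual centre (0.2670, 0.0000, -0.0347), radius l
arm 2 at φ=120.0°: (R−r)+L cos θ2 = 0.2670;  S2 = (-0.1335, 0.2312, 0.0347)
arm 3 at φ=240.0°: (R−r)+L cos θ3 = 0.2632;  S3 = (-0.1316, -0.2279, -0.0518)
|S₂|²−|S₁|² = 0.0000;  |S₃|²−|S₁|² = -0.0005
[-0.8009 0.4624 0.1389]·P = 0.0000;  [-0.7971 -0.4559 -0.0341]·P = -0.0005
det = 0.7337;  x = 0.0003+0.0648z,  y = 0.0006+-0.1881z
quadratic in z: (1.0396)z²+(0.0347)z+(-0.0301)=0, √Δ=0.3555 → z ∈ {-0.1877, 0.1543}; z = -0.1877 (taking z<0)
x = -0.0118, y = 0.0359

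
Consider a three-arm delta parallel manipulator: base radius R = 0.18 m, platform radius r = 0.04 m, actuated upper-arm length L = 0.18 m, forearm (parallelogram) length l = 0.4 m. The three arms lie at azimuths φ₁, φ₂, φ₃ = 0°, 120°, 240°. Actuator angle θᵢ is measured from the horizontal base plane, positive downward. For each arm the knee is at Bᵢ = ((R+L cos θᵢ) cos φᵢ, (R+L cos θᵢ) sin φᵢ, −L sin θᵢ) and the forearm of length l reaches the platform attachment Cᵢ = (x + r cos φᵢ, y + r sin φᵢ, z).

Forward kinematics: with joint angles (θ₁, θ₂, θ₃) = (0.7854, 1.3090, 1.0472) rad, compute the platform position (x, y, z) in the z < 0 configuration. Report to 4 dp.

φ1=0.0°: virtual centre (0.2673, 0.0000, -0.1273), radius l
arm 2 at φ=120.0°: ρ2 = 0.1866;  centre 2 = (-0.0933, 0.1616, -0.1739)
arm 3 at φ=240.0°: ρ3 = 0.2300;  centre 3 = (-0.1150, -0.1992, -0.1559)
subtract pairs → two planes through P
[-0.7211 0.3232 -0.0932]·P = -0.0226;  [-0.7646 -0.3984 -0.0572]·P = -0.0104
det = 0.5344;  x = 0.0232+-0.1041z,  y = -0.0182+0.0561z
sphere 1 gives Az²+Bz+C=0 with A=1.0140, B=0.3033, C=-0.0839;  B²−4AC=0.4322;  roots -0.4737, 0.1746;  negative root z = -0.4737
x = 0.0725, y = -0.0448

(0.0725, -0.0448, -0.4737)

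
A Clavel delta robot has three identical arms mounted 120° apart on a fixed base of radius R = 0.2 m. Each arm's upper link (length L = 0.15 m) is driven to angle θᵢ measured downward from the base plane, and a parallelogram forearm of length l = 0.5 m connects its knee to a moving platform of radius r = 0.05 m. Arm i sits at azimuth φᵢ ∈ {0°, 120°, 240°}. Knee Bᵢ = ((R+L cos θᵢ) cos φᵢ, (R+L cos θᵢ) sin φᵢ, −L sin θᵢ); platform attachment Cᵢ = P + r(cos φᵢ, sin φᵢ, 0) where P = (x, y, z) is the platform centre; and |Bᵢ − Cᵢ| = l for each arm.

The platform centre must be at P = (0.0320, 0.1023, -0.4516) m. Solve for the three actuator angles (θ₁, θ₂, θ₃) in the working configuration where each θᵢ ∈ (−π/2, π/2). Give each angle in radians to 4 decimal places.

rotate P by −φ1: (0.0320, 0.1023, -0.4516)
  e−x'=0.1180;  (l²−L²−(e−x')²−y'²−z²)/2L = -0.0028
  γ=atan2(-0.4516,0.1180)=-1.3152;  ψ=arccos(-0.0059)=1.5767;  θ1=γ+ψ≈0.2615
rotate P by −φ2: (0.0726, -0.0789, -0.4516)
  A cos θ + B sin θ = C:  0.0774·cos θ + -0.4516·sin θ = 0.0378
  θ2 = atan2(B,A) + arccos(C/0.4582) = 0.0871
φ3=240.0° → target in arm frame (-0.1046, -0.0234)
  A=0.2546, B=-0.4516, C=(l²−L²−A²−y'²−z²)/(2L)=-0.1394
  θ3 = atan2(B,A) + arccos(C/0.5184) = 0.7855

θ₁ = 0.2615, θ₂ = 0.0871, θ₃ = 0.7855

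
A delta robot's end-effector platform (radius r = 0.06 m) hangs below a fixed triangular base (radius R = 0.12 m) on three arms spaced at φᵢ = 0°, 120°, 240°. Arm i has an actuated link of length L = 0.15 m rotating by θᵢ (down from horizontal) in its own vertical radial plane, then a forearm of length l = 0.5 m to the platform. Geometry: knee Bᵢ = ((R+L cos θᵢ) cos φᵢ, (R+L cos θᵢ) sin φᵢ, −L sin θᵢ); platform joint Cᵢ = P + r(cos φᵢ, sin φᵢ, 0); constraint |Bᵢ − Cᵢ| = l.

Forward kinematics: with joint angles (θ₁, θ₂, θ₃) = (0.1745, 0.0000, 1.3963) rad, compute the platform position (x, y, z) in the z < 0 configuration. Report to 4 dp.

(0.1415, 0.3038, -0.4176)

O1 = (0.2077·cos0.0°, 0.2077·sin0.0°, -0.0260) = (0.2077, 0.0000, -0.0260)
arm 2 at φ=120.0°: e+L cos θ2 = 0.2100;  O2 = (-0.1050, 0.1819, 0.0000)
arm 3 at φ=240.0°: e+L cos θ3 = 0.0860;  O3 = (-0.0430, -0.0745, -0.1477)
eliminate P² terms by subtracting sphere 1 from 2 and 3
plane₁₂: -0.6254x+0.3637y+0.0521z = 0.0003
det = 0.2756;  x = 0.0191+-0.2930z,  y = 0.0336+-0.6470z
into |P−O₁|² = l²: 1.5045z² + 0.1191z + -0.2126 = 0;  Δ = 1.2937;  z = -0.4176 or 0.3384 → z<0 root = -0.4176
x = 0.1415, y = 0.3038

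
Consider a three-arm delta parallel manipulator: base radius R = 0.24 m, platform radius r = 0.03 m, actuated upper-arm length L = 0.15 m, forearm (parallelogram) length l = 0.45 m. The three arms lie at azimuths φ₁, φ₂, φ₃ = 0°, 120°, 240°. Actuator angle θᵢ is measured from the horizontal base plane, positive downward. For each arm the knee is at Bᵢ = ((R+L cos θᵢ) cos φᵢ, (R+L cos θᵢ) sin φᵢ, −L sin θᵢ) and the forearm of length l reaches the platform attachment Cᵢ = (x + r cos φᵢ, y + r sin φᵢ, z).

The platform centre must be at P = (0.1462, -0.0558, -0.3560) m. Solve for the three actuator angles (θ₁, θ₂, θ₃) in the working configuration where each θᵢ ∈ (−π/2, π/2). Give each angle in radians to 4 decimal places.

θ₁ = -0.2613, θ₂ = 1.2215, θ₃ = 0.7855

rotate P by −φ1: (0.1462, -0.0558, -0.3560)
  e−x'=0.0638;  (l²−L²−(e−x')²−y'²−z²)/2L = 0.1536
  γ=atan2(-0.3560,0.0638)=-1.3935;  ψ=arccos(0.4247)=1.1322;  θ1=γ+ψ≈-0.2613
rotate P by −φ2: (-0.1214, -0.0987, -0.3560)
  A cos θ + B sin θ = C:  0.3314·cos θ + -0.3560·sin θ = -0.2211
  γ=atan2(-0.3560,0.3314)=-0.8211;  ψ=arccos(-0.4545)=2.0426;  θ2=γ+ψ≈1.2215
arm 3 (φ=240.0°): x'=-0.0248, y'=0.1545
  e−x'=0.2348;  (l²−L²−(e−x')²−y'²−z²)/2L = -0.0858
  √(A²+B²)=0.4264;  θ3 = -0.9878+1.7733 ≈ 0.7855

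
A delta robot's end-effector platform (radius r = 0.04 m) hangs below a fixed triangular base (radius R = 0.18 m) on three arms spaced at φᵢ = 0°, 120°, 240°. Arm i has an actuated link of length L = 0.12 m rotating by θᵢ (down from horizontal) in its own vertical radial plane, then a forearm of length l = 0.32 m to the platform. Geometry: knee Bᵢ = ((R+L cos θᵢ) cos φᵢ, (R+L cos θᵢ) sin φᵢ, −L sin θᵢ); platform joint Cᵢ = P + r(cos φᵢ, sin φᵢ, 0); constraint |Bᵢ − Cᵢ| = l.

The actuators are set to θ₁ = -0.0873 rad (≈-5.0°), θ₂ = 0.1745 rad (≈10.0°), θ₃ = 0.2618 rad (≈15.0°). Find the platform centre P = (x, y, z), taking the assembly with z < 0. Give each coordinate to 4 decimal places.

(0.0198, 0.0054, -0.2014)

S1 = (0.2595·cos0.0°, 0.2595·sin0.0°, 0.0105) = (0.2595, 0.0000, 0.0105)
arm 2 at φ=120.0°: (R−r)+L cos θ2 = 0.2582;  S2 = (-0.1291, 0.2236, -0.0208)
arm 3 at φ=240.0°: (R−r)+L cos θ3 = 0.2559;  S3 = (-0.1280, -0.2216, -0.0311)
|S₂|²−|S₁|² = -0.0004;  |S₃|²−|S₁|² = -0.0010
plane₁₂: -0.7773x+0.4472y+-0.0626z = -0.0004
det = 0.6911;  x = 0.0009+-0.0939z,  y = 0.0007+-0.0232z
into |P−S₁|² = l²: 1.0094z² + 0.0276z + -0.0354 = 0;  Δ = 0.1437;  z = -0.2014 or 0.1741 → z<0 root = -0.2014
x = 0.0198, y = 0.0054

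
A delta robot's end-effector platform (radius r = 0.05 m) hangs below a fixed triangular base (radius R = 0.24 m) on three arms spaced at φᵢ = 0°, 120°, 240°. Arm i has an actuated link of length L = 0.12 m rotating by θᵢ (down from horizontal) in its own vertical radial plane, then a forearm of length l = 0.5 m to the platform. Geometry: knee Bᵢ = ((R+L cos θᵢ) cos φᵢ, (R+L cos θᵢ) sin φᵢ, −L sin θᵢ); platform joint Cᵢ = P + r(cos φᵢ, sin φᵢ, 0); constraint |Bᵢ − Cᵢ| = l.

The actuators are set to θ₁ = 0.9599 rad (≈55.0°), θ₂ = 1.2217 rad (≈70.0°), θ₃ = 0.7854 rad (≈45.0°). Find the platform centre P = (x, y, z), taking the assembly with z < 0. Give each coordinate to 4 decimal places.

(0.0062, -0.0528, -0.5265)

O1 = (0.2588·cos0.0°, 0.2588·sin0.0°, -0.0983) = (0.2588, 0.0000, -0.0983)
φ2=120.0°: virtual centre (-0.1155, 0.2001, -0.1128), radius l
φ3=240.0°: virtual centre (-0.1374, -0.2380, -0.0849), radius l
subtract pairs → two planes through P
[-0.7487 0.4002 -0.0289]·P = -0.0106;  [-0.7925 -0.4761 0.0269]·P = 0.0061
Cramer: x(z) = 0.0038-0.0045z;  y(z) = -0.0192+0.0639z
sphere 1 gives Az²+Bz+C=0 with A=1.0041, B=0.1964, C=-0.1750;  B²−4AC=0.7413;  roots -0.5265, 0.3309;  negative root z = -0.5265
x = 0.0062, y = -0.0528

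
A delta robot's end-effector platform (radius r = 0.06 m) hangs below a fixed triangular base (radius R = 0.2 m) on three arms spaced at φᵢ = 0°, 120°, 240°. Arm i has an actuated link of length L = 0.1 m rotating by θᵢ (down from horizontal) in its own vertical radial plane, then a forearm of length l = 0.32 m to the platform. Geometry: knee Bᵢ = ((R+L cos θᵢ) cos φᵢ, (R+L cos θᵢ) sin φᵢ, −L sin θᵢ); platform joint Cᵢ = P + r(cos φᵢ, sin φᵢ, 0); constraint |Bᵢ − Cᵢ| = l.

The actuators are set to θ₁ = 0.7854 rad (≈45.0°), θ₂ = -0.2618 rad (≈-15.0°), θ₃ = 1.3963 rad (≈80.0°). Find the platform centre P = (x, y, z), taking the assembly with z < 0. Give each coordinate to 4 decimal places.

arm 1 at φ=0.0°: e+L cos θ1 = 0.2107;  O1 = (0.2107, 0.0000, -0.0707)
arm 2 at φ=120.0°: e+L cos θ2 = 0.2366;  O2 = (-0.1183, 0.2049, 0.0259)
O3 = (0.1574·cos240.0°, 0.1574·sin240.0°, -0.0985) = (-0.0787, -0.1363, -0.0985)
|O₂|²−|O₁|² = 0.0072;  |O₃|²−|O₁|² = -0.0149
plane₁₂: -0.6580x+0.4098y+0.1932z = 0.0072
det = 0.4165;  x = 0.0100+0.0718z,  y = 0.0337+-0.3562z
quadratic in z: (1.1320)z²+(0.0886)z+(-0.0560)=0, √Δ=0.5111 → z ∈ {-0.2649, 0.1866}; z = -0.2649 (taking z<0)
x = -0.0091, y = 0.1280

(-0.0091, 0.1280, -0.2649)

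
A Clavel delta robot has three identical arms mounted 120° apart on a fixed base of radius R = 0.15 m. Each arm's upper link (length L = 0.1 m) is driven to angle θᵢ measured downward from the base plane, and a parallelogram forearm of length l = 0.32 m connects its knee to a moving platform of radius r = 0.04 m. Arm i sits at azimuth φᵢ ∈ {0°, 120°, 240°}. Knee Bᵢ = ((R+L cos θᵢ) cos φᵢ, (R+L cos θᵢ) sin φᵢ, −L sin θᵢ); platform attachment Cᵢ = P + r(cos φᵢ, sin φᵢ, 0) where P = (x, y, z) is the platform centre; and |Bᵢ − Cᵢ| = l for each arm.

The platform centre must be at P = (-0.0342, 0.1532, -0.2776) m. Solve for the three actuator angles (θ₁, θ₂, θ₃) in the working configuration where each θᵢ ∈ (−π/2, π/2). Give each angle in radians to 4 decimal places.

θ₁ = 0.9597, θ₂ = -0.3497, θ₃ = 1.3960

arm 1 (φ=0.0°): x'=-0.0342, y'=0.1532
  A cos θ + B sin θ = C:  0.1442·cos θ + -0.2776·sin θ = -0.1446
  γ=atan2(-0.2776,0.1442)=-1.0917;  ψ=arccos(-0.4623)=2.0514;  θ1=γ+ψ≈0.9597
rotate P by −φ2: (0.1498, -0.0470, -0.2776)
  A=-0.0398, B=-0.2776, C=(l²−L²−A²−y'²−z²)/(2L)=0.0577
  √(A²+B²)=0.2804;  θ2 = -1.7131+1.3634 ≈ -0.3497
arm 3 (φ=240.0°): x'=-0.1156, y'=-0.1062
  A cos θ + B sin θ = C:  0.2256·cos θ + -0.2776·sin θ = -0.2341
  √(A²+B²)=0.3577;  θ3 = -0.8884+2.2844 ≈ 1.3960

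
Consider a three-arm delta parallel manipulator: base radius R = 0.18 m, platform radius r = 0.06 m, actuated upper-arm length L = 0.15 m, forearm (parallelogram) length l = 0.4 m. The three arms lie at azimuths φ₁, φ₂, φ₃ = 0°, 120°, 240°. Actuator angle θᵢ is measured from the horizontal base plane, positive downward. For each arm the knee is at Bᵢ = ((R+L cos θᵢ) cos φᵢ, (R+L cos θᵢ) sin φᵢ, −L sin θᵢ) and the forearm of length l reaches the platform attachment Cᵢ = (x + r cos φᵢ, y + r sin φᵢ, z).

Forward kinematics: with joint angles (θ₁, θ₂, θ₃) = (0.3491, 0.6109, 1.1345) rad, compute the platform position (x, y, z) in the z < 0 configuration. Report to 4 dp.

(0.0866, 0.0807, -0.4021)

φ1=0.0°: virtual centre (0.2610, 0.0000, -0.0513), radius l
centre 2 = (0.2429·cos120.0°, 0.2429·sin120.0°, -0.0860) = (-0.1214, 0.2103, -0.0860)
arm 3 at φ=240.0°: e+L cos θ3 = 0.1834;  centre 3 = (-0.0917, -0.1588, -0.1359)
eliminate P² terms by subtracting sphere 1 from 2 and 3
linear system: -0.7648x+0.4207y = -0.0043−-0.0695z; -0.7053x+-0.3176y = -0.0186−-0.1693z
det = 0.5396;  x = 0.0171+-0.1729z,  y = 0.0207+-0.1491z
quadratic in z: (1.0521)z²+(0.1808)z+(-0.0975)=0, √Δ=0.6654 → z ∈ {-0.4021, 0.2303}; z = -0.4021 (taking z<0)
x = 0.0866, y = 0.0807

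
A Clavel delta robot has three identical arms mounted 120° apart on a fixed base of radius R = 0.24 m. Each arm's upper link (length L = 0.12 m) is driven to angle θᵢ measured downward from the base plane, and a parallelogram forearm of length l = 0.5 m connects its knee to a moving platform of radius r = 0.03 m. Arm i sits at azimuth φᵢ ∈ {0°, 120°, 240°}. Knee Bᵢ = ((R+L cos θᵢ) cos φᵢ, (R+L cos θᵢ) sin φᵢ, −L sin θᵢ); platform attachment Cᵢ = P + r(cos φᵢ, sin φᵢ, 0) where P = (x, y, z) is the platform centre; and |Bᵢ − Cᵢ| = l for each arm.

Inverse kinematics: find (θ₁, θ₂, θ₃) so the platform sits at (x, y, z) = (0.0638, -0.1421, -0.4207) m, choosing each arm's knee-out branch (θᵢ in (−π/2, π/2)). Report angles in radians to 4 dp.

θ₁ = 0.1743, θ₂ = 1.3088, θ₃ = -0.0002

arm 1 (φ=0.0°): x'=0.0638, y'=-0.1421
  A cos θ + B sin θ = C:  0.1462·cos θ + -0.4207·sin θ = 0.0710
  θ1 = atan2(B,A) + arccos(C/0.4454) = 0.1743
φ2=120.0° → target in arm frame (-0.1550, 0.0158)
  A=0.3650, B=-0.4207, C=(l²−L²−A²−y'²−z²)/(2L)=-0.3118
  γ=atan2(-0.4207,0.3650)=-0.8562;  ψ=arccos(-0.5599)=2.1650;  θ2=γ+ψ≈1.3088
arm 3 (φ=240.0°): x'=0.0912, y'=0.1263
  e−x'=0.1188;  (l²−L²−(e−x')²−y'²−z²)/2L = 0.1189
  γ=atan2(-0.4207,0.1188)=-1.2955;  ψ=arccos(0.2720)=1.2953;  θ3=γ+ψ≈-0.0002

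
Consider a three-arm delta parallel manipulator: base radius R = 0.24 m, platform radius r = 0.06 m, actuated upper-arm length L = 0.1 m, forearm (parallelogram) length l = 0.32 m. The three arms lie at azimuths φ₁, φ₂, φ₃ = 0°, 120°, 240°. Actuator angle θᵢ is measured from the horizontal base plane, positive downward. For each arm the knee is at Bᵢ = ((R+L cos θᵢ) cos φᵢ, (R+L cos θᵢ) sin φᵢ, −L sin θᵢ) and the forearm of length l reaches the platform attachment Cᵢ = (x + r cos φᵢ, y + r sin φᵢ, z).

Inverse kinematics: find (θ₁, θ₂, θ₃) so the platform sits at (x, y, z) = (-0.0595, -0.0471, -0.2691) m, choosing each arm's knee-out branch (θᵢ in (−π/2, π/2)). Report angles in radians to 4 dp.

arm 1 (φ=0.0°): x'=-0.0595, y'=-0.0471
  A=0.2395, B=-0.2691, C=(l²−L²−A²−y'²−z²)/(2L)=-0.1980
  √(A²+B²)=0.3602;  θ1 = -0.8435+2.1526 ≈ 1.3091
φ2=120.0° → target in arm frame (-0.0110, 0.0751)
  e−x'=0.1910;  (l²−L²−(e−x')²−y'²−z²)/2L = -0.1107
  θ2 = atan2(B,A) + arccos(C/0.3300) = 0.9595
φ3=240.0° → target in arm frame (0.0705, -0.0280)
  A=0.1095, B=-0.2691, C=(l²−L²−A²−y'²−z²)/(2L)=0.0361
  θ3 = atan2(B,A) + arccos(C/0.2905) = 0.2617

θ₁ = 1.3091, θ₂ = 0.9595, θ₃ = 0.2617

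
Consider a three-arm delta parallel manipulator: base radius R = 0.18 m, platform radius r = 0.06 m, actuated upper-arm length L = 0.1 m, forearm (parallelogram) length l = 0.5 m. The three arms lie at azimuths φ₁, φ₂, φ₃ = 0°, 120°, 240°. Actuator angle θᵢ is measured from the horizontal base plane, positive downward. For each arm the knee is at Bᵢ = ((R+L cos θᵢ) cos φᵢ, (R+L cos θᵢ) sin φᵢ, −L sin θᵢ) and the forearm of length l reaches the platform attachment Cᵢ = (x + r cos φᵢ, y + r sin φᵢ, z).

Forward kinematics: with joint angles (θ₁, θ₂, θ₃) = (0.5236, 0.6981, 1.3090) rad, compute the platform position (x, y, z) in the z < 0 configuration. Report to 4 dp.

arm 1 at φ=0.0°: ρ1 = 0.2066;  centre 1 = (0.2066, 0.0000, -0.0500)
arm 2 at φ=120.0°: ρ2 = 0.1966;  centre 2 = (-0.0983, 0.1703, -0.0643)
φ3=240.0°: virtual centre (-0.0729, -0.1263, -0.0966), radius l
subtract pairs → two planes through P
linear system: -0.6098x+0.3405y = -0.0024−-0.0286z; -0.5591x+-0.2527y = -0.0146−-0.0932z
det = 0.3445;  x = 0.0162+-0.1131z,  y = 0.0219+-0.1186z
sphere 1 gives Az²+Bz+C=0 with A=1.0269, B=0.1379, C=-0.2108;  B²−4AC=0.8847;  roots -0.5251, 0.3909;  negative root z = -0.5251
x = 0.0755, y = 0.0842

(0.0755, 0.0842, -0.5251)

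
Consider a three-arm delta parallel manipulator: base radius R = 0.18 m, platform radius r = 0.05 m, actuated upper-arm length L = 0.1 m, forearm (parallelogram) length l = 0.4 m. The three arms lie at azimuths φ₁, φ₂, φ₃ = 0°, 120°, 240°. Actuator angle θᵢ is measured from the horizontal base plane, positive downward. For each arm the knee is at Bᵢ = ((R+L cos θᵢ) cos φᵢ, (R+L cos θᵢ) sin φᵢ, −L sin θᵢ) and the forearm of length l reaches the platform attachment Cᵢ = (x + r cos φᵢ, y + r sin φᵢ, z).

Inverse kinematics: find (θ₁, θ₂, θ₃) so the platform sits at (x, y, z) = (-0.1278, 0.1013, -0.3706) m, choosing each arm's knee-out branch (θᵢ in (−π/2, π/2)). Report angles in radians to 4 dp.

arm 1 (φ=0.0°): x'=-0.1278, y'=0.1013
  e−x'=0.2578;  (l²−L²−(e−x')²−y'²−z²)/2L = -0.3203
  √(A²+B²)=0.4514;  θ1 = -0.9630+2.3597 ≈ 1.3967
rotate P by −φ2: (0.1516, 0.0600, -0.3706)
  A cos θ + B sin θ = C:  -0.0216·cos θ + -0.3706·sin θ = 0.0429
  √(A²+B²)=0.3712;  θ2 = -1.6291+1.4549 ≈ -0.1742
arm 3 (φ=240.0°): x'=-0.0238, y'=-0.1613
  A cos θ + B sin θ = C:  0.1538·cos θ + -0.3706·sin θ = -0.1852
  γ=atan2(-0.3706,0.1538)=-1.1774;  ψ=arccos(-0.4615)=2.0505;  θ3=γ+ψ≈0.8731

θ₁ = 1.3967, θ₂ = -0.1742, θ₃ = 0.8731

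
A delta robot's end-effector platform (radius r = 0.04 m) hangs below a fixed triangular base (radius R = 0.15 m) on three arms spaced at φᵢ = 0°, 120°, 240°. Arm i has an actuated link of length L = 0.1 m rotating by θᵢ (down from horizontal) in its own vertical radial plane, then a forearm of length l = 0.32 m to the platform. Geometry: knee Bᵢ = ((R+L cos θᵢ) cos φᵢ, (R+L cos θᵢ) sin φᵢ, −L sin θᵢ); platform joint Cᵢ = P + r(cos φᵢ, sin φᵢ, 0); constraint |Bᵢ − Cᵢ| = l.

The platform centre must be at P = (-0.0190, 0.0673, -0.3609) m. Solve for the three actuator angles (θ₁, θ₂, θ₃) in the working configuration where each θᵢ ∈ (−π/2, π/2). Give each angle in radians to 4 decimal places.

θ₁ = 1.2221, θ₂ = 0.6981, θ₃ = 1.3963

rotate P by −φ1: (-0.0190, 0.0673, -0.3609)
  A cos θ + B sin θ = C:  0.1290·cos θ + -0.3609·sin θ = -0.2951
  γ=atan2(-0.3609,0.1290)=-1.2275;  ψ=arccos(-0.7700)=2.4496;  θ1=γ+ψ≈1.2221
arm 2 (φ=120.0°): x'=0.0678, y'=-0.0172
  A cos θ + B sin θ = C:  0.0422·cos θ + -0.3609·sin θ = -0.1996
  √(A²+B²)=0.3634;  θ2 = -1.4543+2.1525 ≈ 0.6981
rotate P by −φ3: (-0.0488, -0.0501, -0.3609)
  A=0.1588, B=-0.3609, C=(l²−L²−A²−y'²−z²)/(2L)=-0.3279
  θ3 = atan2(B,A) + arccos(C/0.3943) = 1.3963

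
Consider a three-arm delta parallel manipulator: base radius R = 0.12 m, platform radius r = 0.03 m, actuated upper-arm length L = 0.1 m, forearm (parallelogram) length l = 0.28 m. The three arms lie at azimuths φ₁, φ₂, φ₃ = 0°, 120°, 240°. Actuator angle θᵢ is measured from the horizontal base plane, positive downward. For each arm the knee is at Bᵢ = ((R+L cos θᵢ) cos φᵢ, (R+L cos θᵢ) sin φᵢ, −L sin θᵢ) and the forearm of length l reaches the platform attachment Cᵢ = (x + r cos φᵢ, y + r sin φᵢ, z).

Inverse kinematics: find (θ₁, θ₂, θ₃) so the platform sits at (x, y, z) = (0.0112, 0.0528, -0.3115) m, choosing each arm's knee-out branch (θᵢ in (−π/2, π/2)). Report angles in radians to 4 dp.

rotate P by −φ1: (0.0112, 0.0528, -0.3115)
  e−x'=0.0788;  (l²−L²−(e−x')²−y'²−z²)/2L = -0.1881
  √(A²+B²)=0.3213;  θ1 = -1.3230+2.1964 ≈ 0.8733
arm 2 (φ=120.0°): x'=0.0401, y'=-0.0361
  A cos θ + B sin θ = C:  0.0499·cos θ + -0.3115·sin θ = -0.1621
  √(A²+B²)=0.3155;  θ2 = -1.4120+2.1105 ≈ 0.6985
φ3=240.0° → target in arm frame (-0.0513, -0.0167)
  e−x'=0.1413;  (l²−L²−(e−x')²−y'²−z²)/2L = -0.2444
  √(A²+B²)=0.3421;  θ3 = -1.1449+2.3668 ≈ 1.2219

θ₁ = 0.8733, θ₂ = 0.6985, θ₃ = 1.2219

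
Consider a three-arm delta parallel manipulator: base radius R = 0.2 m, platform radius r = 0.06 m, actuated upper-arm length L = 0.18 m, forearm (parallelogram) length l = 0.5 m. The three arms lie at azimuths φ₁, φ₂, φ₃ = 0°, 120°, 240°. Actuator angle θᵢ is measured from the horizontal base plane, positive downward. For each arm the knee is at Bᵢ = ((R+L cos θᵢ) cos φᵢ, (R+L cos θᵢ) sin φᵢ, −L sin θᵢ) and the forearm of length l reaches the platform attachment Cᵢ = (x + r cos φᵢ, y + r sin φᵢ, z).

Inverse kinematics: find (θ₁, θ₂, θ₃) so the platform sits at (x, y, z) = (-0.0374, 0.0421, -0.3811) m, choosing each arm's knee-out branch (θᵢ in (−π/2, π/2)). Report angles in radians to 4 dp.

φ1=0.0° → target in arm frame (-0.0374, 0.0421)
  e−x'=0.1774;  (l²−L²−(e−x')²−y'²−z²)/2L = 0.1087
  γ=atan2(-0.3811,0.1774)=-1.1351;  ψ=arccos(0.2585)=1.3093;  θ1=γ+ψ≈0.1742
rotate P by −φ2: (0.0552, 0.0113, -0.3811)
  e−x'=0.0848;  (l²−L²−(e−x')²−y'²−z²)/2L = 0.1807
  √(A²+B²)=0.3904;  θ2 = -1.3517+1.0897 ≈ -0.2620
rotate P by −φ3: (-0.0178, -0.0534, -0.3811)
  A=0.1578, B=-0.3811, C=(l²−L²−A²−y'²−z²)/(2L)=0.1239
  γ=atan2(-0.3811,0.1578)=-1.1783;  ψ=arccos(0.3005)=1.2656;  θ3=γ+ψ≈0.0873

θ₁ = 0.1742, θ₂ = -0.2620, θ₃ = 0.0873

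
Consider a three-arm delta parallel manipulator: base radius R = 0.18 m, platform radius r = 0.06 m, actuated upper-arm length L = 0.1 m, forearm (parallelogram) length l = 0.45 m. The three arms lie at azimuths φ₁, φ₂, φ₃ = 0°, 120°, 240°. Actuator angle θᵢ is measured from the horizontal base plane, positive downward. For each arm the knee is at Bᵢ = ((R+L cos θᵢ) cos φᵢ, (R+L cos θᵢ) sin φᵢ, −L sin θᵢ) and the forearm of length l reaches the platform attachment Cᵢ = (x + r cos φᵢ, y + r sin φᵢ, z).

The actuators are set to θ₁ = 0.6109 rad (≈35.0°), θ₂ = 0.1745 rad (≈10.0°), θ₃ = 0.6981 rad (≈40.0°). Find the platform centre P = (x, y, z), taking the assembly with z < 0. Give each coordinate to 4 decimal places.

arm 1 at φ=0.0°: ρ1 = 0.2019;  S1 = (0.2019, 0.0000, -0.0574)
S2 = (0.2185·cos120.0°, 0.2185·sin120.0°, -0.0174) = (-0.1092, 0.1892, -0.0174)
S3 = (0.1966·cos240.0°, 0.1966·sin240.0°, -0.0643) = (-0.0983, -0.1703, -0.0643)
eliminate P² terms by subtracting sphere 1 from 2 and 3
plane₁₂: -0.6223x+0.3784y+0.0800z = 0.0040
det = 0.4391;  x = -0.0020+0.0501z,  y = 0.0072+-0.1290z
quadratic in z: (1.0191)z²+(0.0924)z+(-0.1576)=0, √Δ=0.8068 → z ∈ {-0.4412, 0.3505}; z = -0.4412 (taking z<0)
x = -0.0241, y = 0.0641

(-0.0241, 0.0641, -0.4412)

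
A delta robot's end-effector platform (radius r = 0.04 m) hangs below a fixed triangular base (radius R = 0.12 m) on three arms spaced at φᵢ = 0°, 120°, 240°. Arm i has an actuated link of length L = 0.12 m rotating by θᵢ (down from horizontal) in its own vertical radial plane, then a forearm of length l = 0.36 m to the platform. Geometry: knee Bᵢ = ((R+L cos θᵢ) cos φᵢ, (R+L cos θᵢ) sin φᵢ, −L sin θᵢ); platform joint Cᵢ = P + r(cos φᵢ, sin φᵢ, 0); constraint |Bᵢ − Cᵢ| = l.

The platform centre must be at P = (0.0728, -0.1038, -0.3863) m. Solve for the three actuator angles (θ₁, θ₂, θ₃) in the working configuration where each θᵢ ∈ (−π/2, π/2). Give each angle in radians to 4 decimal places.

rotate P by −φ1: (0.0728, -0.1038, -0.3863)
  A cos θ + B sin θ = C:  0.0072·cos θ + -0.3863·sin θ = -0.1869
  √(A²+B²)=0.3864;  θ1 = -1.5522+2.0757 ≈ 0.5235
rotate P by −φ2: (-0.1263, -0.0111, -0.3863)
  A=0.2063, B=-0.3863, C=(l²−L²−A²−y'²−z²)/(2L)=-0.3196
  γ=atan2(-0.3863,0.2063)=-1.0803;  ψ=arccos(-0.7298)=2.3889;  θ2=γ+ψ≈1.3086
arm 3 (φ=240.0°): x'=0.0535, y'=0.1149
  e−x'=0.0265;  (l²−L²−(e−x')²−y'²−z²)/2L = -0.1998
  θ3 = atan2(B,A) + arccos(C/0.3872) = 0.6106

θ₁ = 0.5235, θ₂ = 1.3086, θ₃ = 0.6106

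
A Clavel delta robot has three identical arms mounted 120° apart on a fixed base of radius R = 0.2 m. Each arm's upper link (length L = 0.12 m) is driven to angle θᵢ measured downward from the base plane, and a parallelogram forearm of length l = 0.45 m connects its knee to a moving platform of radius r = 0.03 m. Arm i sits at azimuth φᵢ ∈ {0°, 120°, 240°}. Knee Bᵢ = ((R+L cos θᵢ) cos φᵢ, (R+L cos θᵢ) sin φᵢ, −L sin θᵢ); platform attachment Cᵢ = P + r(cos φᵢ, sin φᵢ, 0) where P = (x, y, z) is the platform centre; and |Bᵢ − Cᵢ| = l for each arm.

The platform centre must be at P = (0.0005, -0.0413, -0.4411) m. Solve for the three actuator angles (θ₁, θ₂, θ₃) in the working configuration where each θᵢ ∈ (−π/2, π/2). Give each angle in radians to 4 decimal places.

θ₁ = 0.6983, θ₂ = 0.8727, θ₃ = 0.5238

rotate P by −φ1: (0.0005, -0.0413, -0.4411)
  e−x'=0.1695;  (l²−L²−(e−x')²−y'²−z²)/2L = -0.1538
  θ1 = atan2(B,A) + arccos(C/0.4725) = 0.6983
arm 2 (φ=120.0°): x'=-0.0360, y'=0.0202
  e−x'=0.2060;  (l²−L²−(e−x')²−y'²−z²)/2L = -0.2055
  θ2 = atan2(B,A) + arccos(C/0.4868) = 0.8727
rotate P by −φ3: (0.0355, 0.0211, -0.4411)
  A=0.1345, B=-0.4411, C=(l²−L²−A²−y'²−z²)/(2L)=-0.1042
  γ=atan2(-0.4411,0.1345)=-1.2749;  ψ=arccos(-0.2259)=1.7986;  θ3=γ+ψ≈0.5238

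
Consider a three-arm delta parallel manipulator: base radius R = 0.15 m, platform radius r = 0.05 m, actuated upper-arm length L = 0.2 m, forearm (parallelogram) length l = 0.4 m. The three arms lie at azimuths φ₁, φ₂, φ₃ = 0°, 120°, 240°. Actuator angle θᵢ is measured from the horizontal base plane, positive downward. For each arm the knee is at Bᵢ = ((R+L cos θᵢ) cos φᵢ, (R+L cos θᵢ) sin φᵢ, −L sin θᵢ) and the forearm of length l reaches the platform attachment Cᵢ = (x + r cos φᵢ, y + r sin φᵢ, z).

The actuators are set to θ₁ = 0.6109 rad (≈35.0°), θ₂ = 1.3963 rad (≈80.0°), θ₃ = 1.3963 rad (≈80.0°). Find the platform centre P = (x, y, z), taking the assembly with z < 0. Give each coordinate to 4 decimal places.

(0.1636, 0.0000, -0.5020)

arm 1 at φ=0.0°: ρ1 = 0.2638;  O1 = (0.2638, 0.0000, -0.1147)
O2 = (0.1347·cos120.0°, 0.1347·sin120.0°, -0.1970) = (-0.0674, 0.1167, -0.1970)
φ3=240.0°: virtual centre (-0.0674, -0.1167, -0.1970), radius l
eliminate P² terms by subtracting sphere 1 from 2 and 3
[-0.6624 0.2333 -0.1645]·P = -0.0258;  [-0.6624 -0.2333 -0.1645]·P = -0.0258
Cramer: x(z) = 0.0390-0.2483z;  y(z) = 0.0000+0.0000z
sphere 1 gives Az²+Bz+C=0 with A=1.0617, B=0.3411, C=-0.0963;  B²−4AC=0.5252;  roots -0.5020, 0.1807;  negative root z = -0.5020
x = 0.1636, y = 0.0000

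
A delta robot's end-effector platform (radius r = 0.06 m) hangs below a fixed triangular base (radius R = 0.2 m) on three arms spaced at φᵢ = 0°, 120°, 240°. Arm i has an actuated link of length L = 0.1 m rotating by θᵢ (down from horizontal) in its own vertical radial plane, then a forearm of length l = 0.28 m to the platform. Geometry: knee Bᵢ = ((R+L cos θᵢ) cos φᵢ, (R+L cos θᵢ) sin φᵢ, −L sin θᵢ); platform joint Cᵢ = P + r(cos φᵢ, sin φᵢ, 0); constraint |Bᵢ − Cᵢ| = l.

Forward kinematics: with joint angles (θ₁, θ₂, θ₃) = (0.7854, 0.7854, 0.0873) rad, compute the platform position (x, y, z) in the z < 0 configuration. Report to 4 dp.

(-0.0252, -0.0436, -0.2151)

S1 = (0.2107·cos0.0°, 0.2107·sin0.0°, -0.0707) = (0.2107, 0.0000, -0.0707)
S2 = (0.2107·cos120.0°, 0.2107·sin120.0°, -0.0707) = (-0.1054, 0.1825, -0.0707)
φ3=240.0°: virtual centre (-0.1198, -0.2075, -0.0087), radius l
eliminate P² terms by subtracting sphere 1 from 2 and 3
[-0.6321 0.3650 0.0000]·P = 0.0000;  [-0.6610 -0.4150 0.1240]·P = 0.0081
det = 0.5036;  x = -0.0059+0.0898z,  y = -0.0102+0.1556z
sphere 1 gives Az²+Bz+C=0 with A=1.0323, B=0.0993, C=-0.0264;  B²−4AC=0.1188;  roots -0.2151, 0.1189;  negative root z = -0.2151
x = -0.0252, y = -0.0436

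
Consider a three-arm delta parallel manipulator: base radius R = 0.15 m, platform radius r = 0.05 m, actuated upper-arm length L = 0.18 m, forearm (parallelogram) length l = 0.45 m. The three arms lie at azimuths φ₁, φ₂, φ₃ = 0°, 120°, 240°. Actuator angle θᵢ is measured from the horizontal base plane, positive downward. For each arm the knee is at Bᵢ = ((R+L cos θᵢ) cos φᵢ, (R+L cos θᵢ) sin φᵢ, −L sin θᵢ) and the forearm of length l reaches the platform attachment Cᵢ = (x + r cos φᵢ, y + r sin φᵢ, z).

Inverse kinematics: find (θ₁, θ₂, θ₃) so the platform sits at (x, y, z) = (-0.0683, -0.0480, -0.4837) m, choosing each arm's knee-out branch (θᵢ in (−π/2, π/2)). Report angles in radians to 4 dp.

θ₁ = 0.8730, θ₂ = 0.6982, θ₃ = 0.4365

rotate P by −φ1: (-0.0683, -0.0480, -0.4837)
  A cos θ + B sin θ = C:  0.1683·cos θ + -0.4837·sin θ = -0.2625
  √(A²+B²)=0.5121;  θ1 = -1.2360+2.1089 ≈ 0.8730
arm 2 (φ=120.0°): x'=-0.0074, y'=0.0831
  A=0.1074, B=-0.4837, C=(l²−L²−A²−y'²−z²)/(2L)=-0.2287
  γ=atan2(-0.4837,0.1074)=-1.3523;  ψ=arccos(-0.4615)=2.0505;  θ2=γ+ψ≈0.6982
rotate P by −φ3: (0.0757, -0.0351, -0.4837)
  A cos θ + B sin θ = C:  0.0243·cos θ + -0.4837·sin θ = -0.1825
  γ=atan2(-0.4837,0.0243)=-1.5206;  ψ=arccos(-0.3768)=1.9571;  θ3=γ+ψ≈0.4365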